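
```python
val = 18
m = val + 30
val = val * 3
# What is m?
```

Answer: 48

Derivation:
Trace (tracking m):
val = 18  # -> val = 18
m = val + 30  # -> m = 48
val = val * 3  # -> val = 54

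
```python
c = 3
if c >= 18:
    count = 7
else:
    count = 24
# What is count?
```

Answer: 24

Derivation:
Trace (tracking count):
c = 3  # -> c = 3
if c >= 18:  # condition is False
else:
    count = 24  # -> count = 24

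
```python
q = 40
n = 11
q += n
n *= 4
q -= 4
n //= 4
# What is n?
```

Answer: 11

Derivation:
Trace (tracking n):
q = 40  # -> q = 40
n = 11  # -> n = 11
q += n  # -> q = 51
n *= 4  # -> n = 44
q -= 4  # -> q = 47
n //= 4  # -> n = 11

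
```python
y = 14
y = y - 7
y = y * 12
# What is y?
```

Answer: 84

Derivation:
Trace (tracking y):
y = 14  # -> y = 14
y = y - 7  # -> y = 7
y = y * 12  # -> y = 84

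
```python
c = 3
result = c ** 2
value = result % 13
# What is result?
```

Answer: 9

Derivation:
Trace (tracking result):
c = 3  # -> c = 3
result = c ** 2  # -> result = 9
value = result % 13  # -> value = 9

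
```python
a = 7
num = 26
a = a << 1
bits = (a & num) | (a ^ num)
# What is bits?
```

Trace (tracking bits):
a = 7  # -> a = 7
num = 26  # -> num = 26
a = a << 1  # -> a = 14
bits = a & num | a ^ num  # -> bits = 30

Answer: 30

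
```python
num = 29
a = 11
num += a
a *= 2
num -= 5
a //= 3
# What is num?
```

Trace (tracking num):
num = 29  # -> num = 29
a = 11  # -> a = 11
num += a  # -> num = 40
a *= 2  # -> a = 22
num -= 5  # -> num = 35
a //= 3  # -> a = 7

Answer: 35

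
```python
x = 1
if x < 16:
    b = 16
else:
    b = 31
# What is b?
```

Trace (tracking b):
x = 1  # -> x = 1
if x < 16:  # condition is True
    b = 16  # -> b = 16

Answer: 16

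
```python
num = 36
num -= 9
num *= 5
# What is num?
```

Trace (tracking num):
num = 36  # -> num = 36
num -= 9  # -> num = 27
num *= 5  # -> num = 135

Answer: 135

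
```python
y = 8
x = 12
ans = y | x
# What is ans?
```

Trace (tracking ans):
y = 8  # -> y = 8
x = 12  # -> x = 12
ans = y | x  # -> ans = 12

Answer: 12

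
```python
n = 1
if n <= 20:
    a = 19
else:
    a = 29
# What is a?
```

Answer: 19

Derivation:
Trace (tracking a):
n = 1  # -> n = 1
if n <= 20:  # condition is True
    a = 19  # -> a = 19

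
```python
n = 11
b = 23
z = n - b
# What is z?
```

Trace (tracking z):
n = 11  # -> n = 11
b = 23  # -> b = 23
z = n - b  # -> z = -12

Answer: -12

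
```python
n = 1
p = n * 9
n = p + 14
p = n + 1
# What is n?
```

Trace (tracking n):
n = 1  # -> n = 1
p = n * 9  # -> p = 9
n = p + 14  # -> n = 23
p = n + 1  # -> p = 24

Answer: 23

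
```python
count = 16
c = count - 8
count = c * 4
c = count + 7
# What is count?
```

Answer: 32

Derivation:
Trace (tracking count):
count = 16  # -> count = 16
c = count - 8  # -> c = 8
count = c * 4  # -> count = 32
c = count + 7  # -> c = 39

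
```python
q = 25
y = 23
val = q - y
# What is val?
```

Answer: 2

Derivation:
Trace (tracking val):
q = 25  # -> q = 25
y = 23  # -> y = 23
val = q - y  # -> val = 2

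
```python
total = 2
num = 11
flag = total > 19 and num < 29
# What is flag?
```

Answer: False

Derivation:
Trace (tracking flag):
total = 2  # -> total = 2
num = 11  # -> num = 11
flag = total > 19 and num < 29  # -> flag = False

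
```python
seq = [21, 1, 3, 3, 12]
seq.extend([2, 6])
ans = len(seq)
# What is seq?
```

Trace (tracking seq):
seq = [21, 1, 3, 3, 12]  # -> seq = [21, 1, 3, 3, 12]
seq.extend([2, 6])  # -> seq = [21, 1, 3, 3, 12, 2, 6]
ans = len(seq)  # -> ans = 7

Answer: [21, 1, 3, 3, 12, 2, 6]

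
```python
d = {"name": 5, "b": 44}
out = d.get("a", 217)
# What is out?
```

Trace (tracking out):
d = {'name': 5, 'b': 44}  # -> d = {'name': 5, 'b': 44}
out = d.get('a', 217)  # -> out = 217

Answer: 217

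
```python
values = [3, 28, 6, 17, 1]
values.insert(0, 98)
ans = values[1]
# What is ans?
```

Trace (tracking ans):
values = [3, 28, 6, 17, 1]  # -> values = [3, 28, 6, 17, 1]
values.insert(0, 98)  # -> values = [98, 3, 28, 6, 17, 1]
ans = values[1]  # -> ans = 3

Answer: 3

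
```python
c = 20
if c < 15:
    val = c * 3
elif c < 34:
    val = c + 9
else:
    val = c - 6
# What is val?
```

Answer: 29

Derivation:
Trace (tracking val):
c = 20  # -> c = 20
if c < 15:  # condition is False
elif c < 34:  # condition is True
    val = c + 9  # -> val = 29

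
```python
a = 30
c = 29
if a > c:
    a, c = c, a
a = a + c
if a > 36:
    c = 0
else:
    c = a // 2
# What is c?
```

Answer: 0

Derivation:
Trace (tracking c):
a = 30  # -> a = 30
c = 29  # -> c = 29
if a > c:  # condition is True
    a, c = (c, a)  # -> a = 29, c = 30
a = a + c  # -> a = 59
if a > 36:  # condition is True
    c = 0  # -> c = 0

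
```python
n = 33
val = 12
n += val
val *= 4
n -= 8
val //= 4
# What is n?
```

Answer: 37

Derivation:
Trace (tracking n):
n = 33  # -> n = 33
val = 12  # -> val = 12
n += val  # -> n = 45
val *= 4  # -> val = 48
n -= 8  # -> n = 37
val //= 4  # -> val = 12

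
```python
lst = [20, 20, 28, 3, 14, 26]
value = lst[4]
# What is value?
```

Trace (tracking value):
lst = [20, 20, 28, 3, 14, 26]  # -> lst = [20, 20, 28, 3, 14, 26]
value = lst[4]  # -> value = 14

Answer: 14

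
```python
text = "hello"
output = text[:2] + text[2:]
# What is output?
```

Answer: 'hello'

Derivation:
Trace (tracking output):
text = 'hello'  # -> text = 'hello'
output = text[:2] + text[2:]  # -> output = 'hello'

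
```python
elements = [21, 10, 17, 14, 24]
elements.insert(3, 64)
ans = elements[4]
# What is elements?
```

Answer: [21, 10, 17, 64, 14, 24]

Derivation:
Trace (tracking elements):
elements = [21, 10, 17, 14, 24]  # -> elements = [21, 10, 17, 14, 24]
elements.insert(3, 64)  # -> elements = [21, 10, 17, 64, 14, 24]
ans = elements[4]  # -> ans = 14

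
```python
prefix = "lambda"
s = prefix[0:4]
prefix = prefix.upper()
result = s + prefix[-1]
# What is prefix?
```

Trace (tracking prefix):
prefix = 'lambda'  # -> prefix = 'lambda'
s = prefix[0:4]  # -> s = 'lamb'
prefix = prefix.upper()  # -> prefix = 'LAMBDA'
result = s + prefix[-1]  # -> result = 'lambA'

Answer: 'LAMBDA'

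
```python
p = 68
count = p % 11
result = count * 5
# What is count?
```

Answer: 2

Derivation:
Trace (tracking count):
p = 68  # -> p = 68
count = p % 11  # -> count = 2
result = count * 5  # -> result = 10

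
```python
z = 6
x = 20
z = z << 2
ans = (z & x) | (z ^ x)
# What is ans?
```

Answer: 28

Derivation:
Trace (tracking ans):
z = 6  # -> z = 6
x = 20  # -> x = 20
z = z << 2  # -> z = 24
ans = z & x | z ^ x  # -> ans = 28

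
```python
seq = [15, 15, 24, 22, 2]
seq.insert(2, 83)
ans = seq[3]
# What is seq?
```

Answer: [15, 15, 83, 24, 22, 2]

Derivation:
Trace (tracking seq):
seq = [15, 15, 24, 22, 2]  # -> seq = [15, 15, 24, 22, 2]
seq.insert(2, 83)  # -> seq = [15, 15, 83, 24, 22, 2]
ans = seq[3]  # -> ans = 24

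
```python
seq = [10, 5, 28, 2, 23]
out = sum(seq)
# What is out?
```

Trace (tracking out):
seq = [10, 5, 28, 2, 23]  # -> seq = [10, 5, 28, 2, 23]
out = sum(seq)  # -> out = 68

Answer: 68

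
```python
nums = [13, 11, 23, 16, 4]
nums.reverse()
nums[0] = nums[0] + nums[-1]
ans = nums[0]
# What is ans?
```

Answer: 17

Derivation:
Trace (tracking ans):
nums = [13, 11, 23, 16, 4]  # -> nums = [13, 11, 23, 16, 4]
nums.reverse()  # -> nums = [4, 16, 23, 11, 13]
nums[0] = nums[0] + nums[-1]  # -> nums = [17, 16, 23, 11, 13]
ans = nums[0]  # -> ans = 17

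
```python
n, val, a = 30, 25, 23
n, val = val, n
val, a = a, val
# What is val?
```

Trace (tracking val):
n, val, a = (30, 25, 23)  # -> n = 30, val = 25, a = 23
n, val = (val, n)  # -> n = 25, val = 30
val, a = (a, val)  # -> val = 23, a = 30

Answer: 23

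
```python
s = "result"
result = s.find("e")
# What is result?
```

Answer: 1

Derivation:
Trace (tracking result):
s = 'result'  # -> s = 'result'
result = s.find('e')  # -> result = 1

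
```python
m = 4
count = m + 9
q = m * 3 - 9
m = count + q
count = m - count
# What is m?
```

Answer: 16

Derivation:
Trace (tracking m):
m = 4  # -> m = 4
count = m + 9  # -> count = 13
q = m * 3 - 9  # -> q = 3
m = count + q  # -> m = 16
count = m - count  # -> count = 3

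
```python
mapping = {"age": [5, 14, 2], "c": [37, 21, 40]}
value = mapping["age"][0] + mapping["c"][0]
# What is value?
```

Answer: 42

Derivation:
Trace (tracking value):
mapping = {'age': [5, 14, 2], 'c': [37, 21, 40]}  # -> mapping = {'age': [5, 14, 2], 'c': [37, 21, 40]}
value = mapping['age'][0] + mapping['c'][0]  # -> value = 42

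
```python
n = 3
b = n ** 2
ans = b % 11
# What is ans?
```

Trace (tracking ans):
n = 3  # -> n = 3
b = n ** 2  # -> b = 9
ans = b % 11  # -> ans = 9

Answer: 9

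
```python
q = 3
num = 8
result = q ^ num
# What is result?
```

Answer: 11

Derivation:
Trace (tracking result):
q = 3  # -> q = 3
num = 8  # -> num = 8
result = q ^ num  # -> result = 11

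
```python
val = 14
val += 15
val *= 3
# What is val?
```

Trace (tracking val):
val = 14  # -> val = 14
val += 15  # -> val = 29
val *= 3  # -> val = 87

Answer: 87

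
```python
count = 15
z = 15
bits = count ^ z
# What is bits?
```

Answer: 0

Derivation:
Trace (tracking bits):
count = 15  # -> count = 15
z = 15  # -> z = 15
bits = count ^ z  # -> bits = 0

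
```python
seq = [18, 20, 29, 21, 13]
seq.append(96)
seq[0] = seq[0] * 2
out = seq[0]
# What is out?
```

Answer: 36

Derivation:
Trace (tracking out):
seq = [18, 20, 29, 21, 13]  # -> seq = [18, 20, 29, 21, 13]
seq.append(96)  # -> seq = [18, 20, 29, 21, 13, 96]
seq[0] = seq[0] * 2  # -> seq = [36, 20, 29, 21, 13, 96]
out = seq[0]  # -> out = 36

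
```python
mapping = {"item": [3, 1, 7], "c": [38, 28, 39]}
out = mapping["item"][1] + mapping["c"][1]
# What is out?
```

Trace (tracking out):
mapping = {'item': [3, 1, 7], 'c': [38, 28, 39]}  # -> mapping = {'item': [3, 1, 7], 'c': [38, 28, 39]}
out = mapping['item'][1] + mapping['c'][1]  # -> out = 29

Answer: 29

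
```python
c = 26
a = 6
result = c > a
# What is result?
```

Trace (tracking result):
c = 26  # -> c = 26
a = 6  # -> a = 6
result = c > a  # -> result = True

Answer: True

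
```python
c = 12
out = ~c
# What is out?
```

Answer: -13

Derivation:
Trace (tracking out):
c = 12  # -> c = 12
out = ~c  # -> out = -13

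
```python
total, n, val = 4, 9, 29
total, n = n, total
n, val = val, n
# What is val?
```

Answer: 4

Derivation:
Trace (tracking val):
total, n, val = (4, 9, 29)  # -> total = 4, n = 9, val = 29
total, n = (n, total)  # -> total = 9, n = 4
n, val = (val, n)  # -> n = 29, val = 4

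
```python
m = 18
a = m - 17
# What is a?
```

Answer: 1

Derivation:
Trace (tracking a):
m = 18  # -> m = 18
a = m - 17  # -> a = 1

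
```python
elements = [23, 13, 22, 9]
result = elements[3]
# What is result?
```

Answer: 9

Derivation:
Trace (tracking result):
elements = [23, 13, 22, 9]  # -> elements = [23, 13, 22, 9]
result = elements[3]  # -> result = 9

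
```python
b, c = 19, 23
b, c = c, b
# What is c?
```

Trace (tracking c):
b, c = (19, 23)  # -> b = 19, c = 23
b, c = (c, b)  # -> b = 23, c = 19

Answer: 19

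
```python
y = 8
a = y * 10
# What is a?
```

Trace (tracking a):
y = 8  # -> y = 8
a = y * 10  # -> a = 80

Answer: 80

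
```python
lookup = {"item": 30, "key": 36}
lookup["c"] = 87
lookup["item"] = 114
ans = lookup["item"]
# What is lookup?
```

Answer: {'item': 114, 'key': 36, 'c': 87}

Derivation:
Trace (tracking lookup):
lookup = {'item': 30, 'key': 36}  # -> lookup = {'item': 30, 'key': 36}
lookup['c'] = 87  # -> lookup = {'item': 30, 'key': 36, 'c': 87}
lookup['item'] = 114  # -> lookup = {'item': 114, 'key': 36, 'c': 87}
ans = lookup['item']  # -> ans = 114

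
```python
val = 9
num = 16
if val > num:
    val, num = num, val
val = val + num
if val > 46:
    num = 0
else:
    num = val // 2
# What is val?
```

Trace (tracking val):
val = 9  # -> val = 9
num = 16  # -> num = 16
if val > num:  # condition is False
val = val + num  # -> val = 25
if val > 46:  # condition is False
else:
    num = val // 2  # -> num = 12

Answer: 25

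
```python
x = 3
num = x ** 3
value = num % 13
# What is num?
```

Trace (tracking num):
x = 3  # -> x = 3
num = x ** 3  # -> num = 27
value = num % 13  # -> value = 1

Answer: 27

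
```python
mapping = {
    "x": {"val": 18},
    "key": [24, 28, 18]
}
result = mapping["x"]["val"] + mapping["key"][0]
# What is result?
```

Trace (tracking result):
mapping = {'x': {'val': 18}, 'key': [24, 28, 18]}  # -> mapping = {'x': {'val': 18}, 'key': [24, 28, 18]}
result = mapping['x']['val'] + mapping['key'][0]  # -> result = 42

Answer: 42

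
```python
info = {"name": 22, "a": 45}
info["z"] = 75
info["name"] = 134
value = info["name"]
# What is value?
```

Trace (tracking value):
info = {'name': 22, 'a': 45}  # -> info = {'name': 22, 'a': 45}
info['z'] = 75  # -> info = {'name': 22, 'a': 45, 'z': 75}
info['name'] = 134  # -> info = {'name': 134, 'a': 45, 'z': 75}
value = info['name']  # -> value = 134

Answer: 134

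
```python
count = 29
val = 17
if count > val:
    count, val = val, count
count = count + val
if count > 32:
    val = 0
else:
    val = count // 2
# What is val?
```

Trace (tracking val):
count = 29  # -> count = 29
val = 17  # -> val = 17
if count > val:  # condition is True
    count, val = (val, count)  # -> count = 17, val = 29
count = count + val  # -> count = 46
if count > 32:  # condition is True
    val = 0  # -> val = 0

Answer: 0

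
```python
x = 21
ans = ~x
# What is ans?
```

Answer: -22

Derivation:
Trace (tracking ans):
x = 21  # -> x = 21
ans = ~x  # -> ans = -22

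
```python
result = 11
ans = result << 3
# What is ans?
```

Trace (tracking ans):
result = 11  # -> result = 11
ans = result << 3  # -> ans = 88

Answer: 88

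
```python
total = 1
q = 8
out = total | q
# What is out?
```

Answer: 9

Derivation:
Trace (tracking out):
total = 1  # -> total = 1
q = 8  # -> q = 8
out = total | q  # -> out = 9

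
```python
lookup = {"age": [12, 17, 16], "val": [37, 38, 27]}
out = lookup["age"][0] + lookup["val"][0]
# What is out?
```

Trace (tracking out):
lookup = {'age': [12, 17, 16], 'val': [37, 38, 27]}  # -> lookup = {'age': [12, 17, 16], 'val': [37, 38, 27]}
out = lookup['age'][0] + lookup['val'][0]  # -> out = 49

Answer: 49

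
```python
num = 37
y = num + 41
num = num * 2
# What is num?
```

Answer: 74

Derivation:
Trace (tracking num):
num = 37  # -> num = 37
y = num + 41  # -> y = 78
num = num * 2  # -> num = 74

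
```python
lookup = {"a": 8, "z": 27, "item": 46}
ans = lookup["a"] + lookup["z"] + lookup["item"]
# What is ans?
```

Trace (tracking ans):
lookup = {'a': 8, 'z': 27, 'item': 46}  # -> lookup = {'a': 8, 'z': 27, 'item': 46}
ans = lookup['a'] + lookup['z'] + lookup['item']  # -> ans = 81

Answer: 81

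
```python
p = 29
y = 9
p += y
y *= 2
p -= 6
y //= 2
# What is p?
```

Trace (tracking p):
p = 29  # -> p = 29
y = 9  # -> y = 9
p += y  # -> p = 38
y *= 2  # -> y = 18
p -= 6  # -> p = 32
y //= 2  # -> y = 9

Answer: 32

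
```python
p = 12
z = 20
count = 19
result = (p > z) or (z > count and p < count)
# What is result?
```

Answer: True

Derivation:
Trace (tracking result):
p = 12  # -> p = 12
z = 20  # -> z = 20
count = 19  # -> count = 19
result = p > z or (z > count and p < count)  # -> result = True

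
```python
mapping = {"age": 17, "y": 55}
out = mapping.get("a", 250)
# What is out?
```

Answer: 250

Derivation:
Trace (tracking out):
mapping = {'age': 17, 'y': 55}  # -> mapping = {'age': 17, 'y': 55}
out = mapping.get('a', 250)  # -> out = 250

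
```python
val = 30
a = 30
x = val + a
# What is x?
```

Trace (tracking x):
val = 30  # -> val = 30
a = 30  # -> a = 30
x = val + a  # -> x = 60

Answer: 60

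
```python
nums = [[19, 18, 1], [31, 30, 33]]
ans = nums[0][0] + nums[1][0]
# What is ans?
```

Answer: 50

Derivation:
Trace (tracking ans):
nums = [[19, 18, 1], [31, 30, 33]]  # -> nums = [[19, 18, 1], [31, 30, 33]]
ans = nums[0][0] + nums[1][0]  # -> ans = 50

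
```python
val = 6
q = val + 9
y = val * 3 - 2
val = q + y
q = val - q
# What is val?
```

Answer: 31

Derivation:
Trace (tracking val):
val = 6  # -> val = 6
q = val + 9  # -> q = 15
y = val * 3 - 2  # -> y = 16
val = q + y  # -> val = 31
q = val - q  # -> q = 16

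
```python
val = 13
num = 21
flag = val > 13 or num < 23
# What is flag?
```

Trace (tracking flag):
val = 13  # -> val = 13
num = 21  # -> num = 21
flag = val > 13 or num < 23  # -> flag = True

Answer: True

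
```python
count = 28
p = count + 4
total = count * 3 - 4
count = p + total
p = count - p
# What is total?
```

Answer: 80

Derivation:
Trace (tracking total):
count = 28  # -> count = 28
p = count + 4  # -> p = 32
total = count * 3 - 4  # -> total = 80
count = p + total  # -> count = 112
p = count - p  # -> p = 80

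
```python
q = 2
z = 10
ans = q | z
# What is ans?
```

Answer: 10

Derivation:
Trace (tracking ans):
q = 2  # -> q = 2
z = 10  # -> z = 10
ans = q | z  # -> ans = 10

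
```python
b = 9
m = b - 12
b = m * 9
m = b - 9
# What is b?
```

Answer: -27

Derivation:
Trace (tracking b):
b = 9  # -> b = 9
m = b - 12  # -> m = -3
b = m * 9  # -> b = -27
m = b - 9  # -> m = -36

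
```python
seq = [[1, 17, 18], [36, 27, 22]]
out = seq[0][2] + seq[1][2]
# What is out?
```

Trace (tracking out):
seq = [[1, 17, 18], [36, 27, 22]]  # -> seq = [[1, 17, 18], [36, 27, 22]]
out = seq[0][2] + seq[1][2]  # -> out = 40

Answer: 40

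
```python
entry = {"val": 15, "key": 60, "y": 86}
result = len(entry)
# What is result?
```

Trace (tracking result):
entry = {'val': 15, 'key': 60, 'y': 86}  # -> entry = {'val': 15, 'key': 60, 'y': 86}
result = len(entry)  # -> result = 3

Answer: 3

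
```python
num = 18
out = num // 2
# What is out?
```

Answer: 9

Derivation:
Trace (tracking out):
num = 18  # -> num = 18
out = num // 2  # -> out = 9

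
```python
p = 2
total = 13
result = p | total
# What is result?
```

Answer: 15

Derivation:
Trace (tracking result):
p = 2  # -> p = 2
total = 13  # -> total = 13
result = p | total  # -> result = 15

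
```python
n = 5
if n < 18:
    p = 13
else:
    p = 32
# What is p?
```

Trace (tracking p):
n = 5  # -> n = 5
if n < 18:  # condition is True
    p = 13  # -> p = 13

Answer: 13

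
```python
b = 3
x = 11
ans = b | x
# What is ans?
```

Trace (tracking ans):
b = 3  # -> b = 3
x = 11  # -> x = 11
ans = b | x  # -> ans = 11

Answer: 11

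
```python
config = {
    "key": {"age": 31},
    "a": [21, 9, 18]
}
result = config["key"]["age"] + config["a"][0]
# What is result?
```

Trace (tracking result):
config = {'key': {'age': 31}, 'a': [21, 9, 18]}  # -> config = {'key': {'age': 31}, 'a': [21, 9, 18]}
result = config['key']['age'] + config['a'][0]  # -> result = 52

Answer: 52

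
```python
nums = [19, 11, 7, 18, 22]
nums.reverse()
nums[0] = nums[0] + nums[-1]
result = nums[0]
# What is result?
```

Trace (tracking result):
nums = [19, 11, 7, 18, 22]  # -> nums = [19, 11, 7, 18, 22]
nums.reverse()  # -> nums = [22, 18, 7, 11, 19]
nums[0] = nums[0] + nums[-1]  # -> nums = [41, 18, 7, 11, 19]
result = nums[0]  # -> result = 41

Answer: 41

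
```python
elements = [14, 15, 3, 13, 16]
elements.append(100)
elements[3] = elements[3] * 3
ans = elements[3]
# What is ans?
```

Trace (tracking ans):
elements = [14, 15, 3, 13, 16]  # -> elements = [14, 15, 3, 13, 16]
elements.append(100)  # -> elements = [14, 15, 3, 13, 16, 100]
elements[3] = elements[3] * 3  # -> elements = [14, 15, 3, 39, 16, 100]
ans = elements[3]  # -> ans = 39

Answer: 39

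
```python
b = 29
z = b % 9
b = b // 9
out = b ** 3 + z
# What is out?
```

Trace (tracking out):
b = 29  # -> b = 29
z = b % 9  # -> z = 2
b = b // 9  # -> b = 3
out = b ** 3 + z  # -> out = 29

Answer: 29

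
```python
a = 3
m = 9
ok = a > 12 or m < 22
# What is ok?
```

Answer: True

Derivation:
Trace (tracking ok):
a = 3  # -> a = 3
m = 9  # -> m = 9
ok = a > 12 or m < 22  # -> ok = True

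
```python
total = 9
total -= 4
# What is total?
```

Answer: 5

Derivation:
Trace (tracking total):
total = 9  # -> total = 9
total -= 4  # -> total = 5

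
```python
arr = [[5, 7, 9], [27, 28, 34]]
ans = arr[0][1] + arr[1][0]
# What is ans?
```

Trace (tracking ans):
arr = [[5, 7, 9], [27, 28, 34]]  # -> arr = [[5, 7, 9], [27, 28, 34]]
ans = arr[0][1] + arr[1][0]  # -> ans = 34

Answer: 34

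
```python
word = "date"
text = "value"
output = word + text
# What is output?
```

Trace (tracking output):
word = 'date'  # -> word = 'date'
text = 'value'  # -> text = 'value'
output = word + text  # -> output = 'datevalue'

Answer: 'datevalue'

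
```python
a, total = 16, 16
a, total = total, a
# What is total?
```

Answer: 16

Derivation:
Trace (tracking total):
a, total = (16, 16)  # -> a = 16, total = 16
a, total = (total, a)  # -> a = 16, total = 16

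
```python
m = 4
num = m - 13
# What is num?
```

Answer: -9

Derivation:
Trace (tracking num):
m = 4  # -> m = 4
num = m - 13  # -> num = -9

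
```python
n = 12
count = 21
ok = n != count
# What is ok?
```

Trace (tracking ok):
n = 12  # -> n = 12
count = 21  # -> count = 21
ok = n != count  # -> ok = True

Answer: True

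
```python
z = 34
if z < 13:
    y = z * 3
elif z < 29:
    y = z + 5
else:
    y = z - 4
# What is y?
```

Answer: 30

Derivation:
Trace (tracking y):
z = 34  # -> z = 34
if z < 13:  # condition is False
elif z < 29:  # condition is False
else:
    y = z - 4  # -> y = 30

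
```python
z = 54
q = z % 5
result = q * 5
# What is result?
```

Answer: 20

Derivation:
Trace (tracking result):
z = 54  # -> z = 54
q = z % 5  # -> q = 4
result = q * 5  # -> result = 20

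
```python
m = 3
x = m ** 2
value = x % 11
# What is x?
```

Trace (tracking x):
m = 3  # -> m = 3
x = m ** 2  # -> x = 9
value = x % 11  # -> value = 9

Answer: 9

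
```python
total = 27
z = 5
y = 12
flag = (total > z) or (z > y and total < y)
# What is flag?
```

Answer: True

Derivation:
Trace (tracking flag):
total = 27  # -> total = 27
z = 5  # -> z = 5
y = 12  # -> y = 12
flag = total > z or (z > y and total < y)  # -> flag = True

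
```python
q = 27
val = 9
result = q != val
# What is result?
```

Trace (tracking result):
q = 27  # -> q = 27
val = 9  # -> val = 9
result = q != val  # -> result = True

Answer: True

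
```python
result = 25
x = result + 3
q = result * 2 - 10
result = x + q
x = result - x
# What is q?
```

Trace (tracking q):
result = 25  # -> result = 25
x = result + 3  # -> x = 28
q = result * 2 - 10  # -> q = 40
result = x + q  # -> result = 68
x = result - x  # -> x = 40

Answer: 40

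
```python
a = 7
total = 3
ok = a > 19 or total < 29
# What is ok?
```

Answer: True

Derivation:
Trace (tracking ok):
a = 7  # -> a = 7
total = 3  # -> total = 3
ok = a > 19 or total < 29  # -> ok = True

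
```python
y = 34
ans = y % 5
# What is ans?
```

Answer: 4

Derivation:
Trace (tracking ans):
y = 34  # -> y = 34
ans = y % 5  # -> ans = 4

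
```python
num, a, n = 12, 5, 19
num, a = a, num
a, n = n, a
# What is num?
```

Trace (tracking num):
num, a, n = (12, 5, 19)  # -> num = 12, a = 5, n = 19
num, a = (a, num)  # -> num = 5, a = 12
a, n = (n, a)  # -> a = 19, n = 12

Answer: 5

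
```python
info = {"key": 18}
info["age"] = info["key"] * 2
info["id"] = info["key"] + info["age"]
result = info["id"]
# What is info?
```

Answer: {'key': 18, 'age': 36, 'id': 54}

Derivation:
Trace (tracking info):
info = {'key': 18}  # -> info = {'key': 18}
info['age'] = info['key'] * 2  # -> info = {'key': 18, 'age': 36}
info['id'] = info['key'] + info['age']  # -> info = {'key': 18, 'age': 36, 'id': 54}
result = info['id']  # -> result = 54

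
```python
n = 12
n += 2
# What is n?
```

Trace (tracking n):
n = 12  # -> n = 12
n += 2  # -> n = 14

Answer: 14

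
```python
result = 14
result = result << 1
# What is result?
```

Answer: 28

Derivation:
Trace (tracking result):
result = 14  # -> result = 14
result = result << 1  # -> result = 28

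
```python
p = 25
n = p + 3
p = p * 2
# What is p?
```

Trace (tracking p):
p = 25  # -> p = 25
n = p + 3  # -> n = 28
p = p * 2  # -> p = 50

Answer: 50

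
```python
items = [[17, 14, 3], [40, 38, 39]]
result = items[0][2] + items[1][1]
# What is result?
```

Answer: 41

Derivation:
Trace (tracking result):
items = [[17, 14, 3], [40, 38, 39]]  # -> items = [[17, 14, 3], [40, 38, 39]]
result = items[0][2] + items[1][1]  # -> result = 41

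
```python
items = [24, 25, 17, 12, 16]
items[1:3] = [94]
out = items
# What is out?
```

Answer: [24, 94, 12, 16]

Derivation:
Trace (tracking out):
items = [24, 25, 17, 12, 16]  # -> items = [24, 25, 17, 12, 16]
items[1:3] = [94]  # -> items = [24, 94, 12, 16]
out = items  # -> out = [24, 94, 12, 16]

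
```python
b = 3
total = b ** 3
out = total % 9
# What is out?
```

Answer: 0

Derivation:
Trace (tracking out):
b = 3  # -> b = 3
total = b ** 3  # -> total = 27
out = total % 9  # -> out = 0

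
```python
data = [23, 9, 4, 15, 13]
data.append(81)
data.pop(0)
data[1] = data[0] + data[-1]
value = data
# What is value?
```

Answer: [9, 90, 15, 13, 81]

Derivation:
Trace (tracking value):
data = [23, 9, 4, 15, 13]  # -> data = [23, 9, 4, 15, 13]
data.append(81)  # -> data = [23, 9, 4, 15, 13, 81]
data.pop(0)  # -> data = [9, 4, 15, 13, 81]
data[1] = data[0] + data[-1]  # -> data = [9, 90, 15, 13, 81]
value = data  # -> value = [9, 90, 15, 13, 81]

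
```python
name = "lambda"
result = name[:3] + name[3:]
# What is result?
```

Trace (tracking result):
name = 'lambda'  # -> name = 'lambda'
result = name[:3] + name[3:]  # -> result = 'lambda'

Answer: 'lambda'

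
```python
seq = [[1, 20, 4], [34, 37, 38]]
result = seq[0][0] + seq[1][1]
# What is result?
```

Trace (tracking result):
seq = [[1, 20, 4], [34, 37, 38]]  # -> seq = [[1, 20, 4], [34, 37, 38]]
result = seq[0][0] + seq[1][1]  # -> result = 38

Answer: 38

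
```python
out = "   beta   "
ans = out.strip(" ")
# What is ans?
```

Answer: 'beta'

Derivation:
Trace (tracking ans):
out = '   beta   '  # -> out = '   beta   '
ans = out.strip(' ')  # -> ans = 'beta'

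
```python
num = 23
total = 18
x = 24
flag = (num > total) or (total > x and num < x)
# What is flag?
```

Answer: True

Derivation:
Trace (tracking flag):
num = 23  # -> num = 23
total = 18  # -> total = 18
x = 24  # -> x = 24
flag = num > total or (total > x and num < x)  # -> flag = True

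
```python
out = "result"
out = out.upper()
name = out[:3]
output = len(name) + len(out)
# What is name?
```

Answer: 'RES'

Derivation:
Trace (tracking name):
out = 'result'  # -> out = 'result'
out = out.upper()  # -> out = 'RESULT'
name = out[:3]  # -> name = 'RES'
output = len(name) + len(out)  # -> output = 9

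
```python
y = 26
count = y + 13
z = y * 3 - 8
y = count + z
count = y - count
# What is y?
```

Trace (tracking y):
y = 26  # -> y = 26
count = y + 13  # -> count = 39
z = y * 3 - 8  # -> z = 70
y = count + z  # -> y = 109
count = y - count  # -> count = 70

Answer: 109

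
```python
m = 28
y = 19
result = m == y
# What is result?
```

Trace (tracking result):
m = 28  # -> m = 28
y = 19  # -> y = 19
result = m == y  # -> result = False

Answer: False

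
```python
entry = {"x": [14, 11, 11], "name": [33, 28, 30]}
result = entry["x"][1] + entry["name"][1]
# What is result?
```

Answer: 39

Derivation:
Trace (tracking result):
entry = {'x': [14, 11, 11], 'name': [33, 28, 30]}  # -> entry = {'x': [14, 11, 11], 'name': [33, 28, 30]}
result = entry['x'][1] + entry['name'][1]  # -> result = 39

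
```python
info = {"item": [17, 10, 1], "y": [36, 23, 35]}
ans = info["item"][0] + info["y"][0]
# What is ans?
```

Trace (tracking ans):
info = {'item': [17, 10, 1], 'y': [36, 23, 35]}  # -> info = {'item': [17, 10, 1], 'y': [36, 23, 35]}
ans = info['item'][0] + info['y'][0]  # -> ans = 53

Answer: 53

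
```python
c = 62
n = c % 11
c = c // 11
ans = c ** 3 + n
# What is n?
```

Answer: 7

Derivation:
Trace (tracking n):
c = 62  # -> c = 62
n = c % 11  # -> n = 7
c = c // 11  # -> c = 5
ans = c ** 3 + n  # -> ans = 132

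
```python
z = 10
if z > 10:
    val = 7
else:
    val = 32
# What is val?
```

Trace (tracking val):
z = 10  # -> z = 10
if z > 10:  # condition is False
else:
    val = 32  # -> val = 32

Answer: 32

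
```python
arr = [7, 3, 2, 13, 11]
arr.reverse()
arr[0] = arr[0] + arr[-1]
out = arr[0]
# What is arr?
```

Answer: [18, 13, 2, 3, 7]

Derivation:
Trace (tracking arr):
arr = [7, 3, 2, 13, 11]  # -> arr = [7, 3, 2, 13, 11]
arr.reverse()  # -> arr = [11, 13, 2, 3, 7]
arr[0] = arr[0] + arr[-1]  # -> arr = [18, 13, 2, 3, 7]
out = arr[0]  # -> out = 18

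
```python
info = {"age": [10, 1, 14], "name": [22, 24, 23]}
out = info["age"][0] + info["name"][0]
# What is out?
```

Answer: 32

Derivation:
Trace (tracking out):
info = {'age': [10, 1, 14], 'name': [22, 24, 23]}  # -> info = {'age': [10, 1, 14], 'name': [22, 24, 23]}
out = info['age'][0] + info['name'][0]  # -> out = 32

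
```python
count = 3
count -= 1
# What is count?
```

Answer: 2

Derivation:
Trace (tracking count):
count = 3  # -> count = 3
count -= 1  # -> count = 2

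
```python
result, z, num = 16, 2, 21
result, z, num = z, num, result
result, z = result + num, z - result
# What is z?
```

Trace (tracking z):
result, z, num = (16, 2, 21)  # -> result = 16, z = 2, num = 21
result, z, num = (z, num, result)  # -> result = 2, z = 21, num = 16
result, z = (result + num, z - result)  # -> result = 18, z = 19

Answer: 19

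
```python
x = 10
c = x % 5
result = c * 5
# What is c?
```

Answer: 0

Derivation:
Trace (tracking c):
x = 10  # -> x = 10
c = x % 5  # -> c = 0
result = c * 5  # -> result = 0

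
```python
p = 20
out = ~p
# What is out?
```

Answer: -21

Derivation:
Trace (tracking out):
p = 20  # -> p = 20
out = ~p  # -> out = -21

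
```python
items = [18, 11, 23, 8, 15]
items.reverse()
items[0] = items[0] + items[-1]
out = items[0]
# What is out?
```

Trace (tracking out):
items = [18, 11, 23, 8, 15]  # -> items = [18, 11, 23, 8, 15]
items.reverse()  # -> items = [15, 8, 23, 11, 18]
items[0] = items[0] + items[-1]  # -> items = [33, 8, 23, 11, 18]
out = items[0]  # -> out = 33

Answer: 33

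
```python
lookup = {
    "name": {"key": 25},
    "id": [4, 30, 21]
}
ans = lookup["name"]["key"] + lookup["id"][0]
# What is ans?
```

Trace (tracking ans):
lookup = {'name': {'key': 25}, 'id': [4, 30, 21]}  # -> lookup = {'name': {'key': 25}, 'id': [4, 30, 21]}
ans = lookup['name']['key'] + lookup['id'][0]  # -> ans = 29

Answer: 29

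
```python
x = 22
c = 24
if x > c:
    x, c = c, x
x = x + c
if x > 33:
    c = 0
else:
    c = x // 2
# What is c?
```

Answer: 0

Derivation:
Trace (tracking c):
x = 22  # -> x = 22
c = 24  # -> c = 24
if x > c:  # condition is False
x = x + c  # -> x = 46
if x > 33:  # condition is True
    c = 0  # -> c = 0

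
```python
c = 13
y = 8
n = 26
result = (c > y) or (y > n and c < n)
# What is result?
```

Trace (tracking result):
c = 13  # -> c = 13
y = 8  # -> y = 8
n = 26  # -> n = 26
result = c > y or (y > n and c < n)  # -> result = True

Answer: True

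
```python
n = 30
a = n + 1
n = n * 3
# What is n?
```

Trace (tracking n):
n = 30  # -> n = 30
a = n + 1  # -> a = 31
n = n * 3  # -> n = 90

Answer: 90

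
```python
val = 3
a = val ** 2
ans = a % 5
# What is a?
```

Answer: 9

Derivation:
Trace (tracking a):
val = 3  # -> val = 3
a = val ** 2  # -> a = 9
ans = a % 5  # -> ans = 4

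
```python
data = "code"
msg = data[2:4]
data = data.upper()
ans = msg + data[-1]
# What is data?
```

Answer: 'CODE'

Derivation:
Trace (tracking data):
data = 'code'  # -> data = 'code'
msg = data[2:4]  # -> msg = 'de'
data = data.upper()  # -> data = 'CODE'
ans = msg + data[-1]  # -> ans = 'deE'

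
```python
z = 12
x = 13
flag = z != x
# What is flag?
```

Trace (tracking flag):
z = 12  # -> z = 12
x = 13  # -> x = 13
flag = z != x  # -> flag = True

Answer: True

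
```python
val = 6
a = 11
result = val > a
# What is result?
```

Trace (tracking result):
val = 6  # -> val = 6
a = 11  # -> a = 11
result = val > a  # -> result = False

Answer: False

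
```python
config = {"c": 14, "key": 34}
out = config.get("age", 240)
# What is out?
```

Answer: 240

Derivation:
Trace (tracking out):
config = {'c': 14, 'key': 34}  # -> config = {'c': 14, 'key': 34}
out = config.get('age', 240)  # -> out = 240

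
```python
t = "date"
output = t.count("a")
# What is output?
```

Trace (tracking output):
t = 'date'  # -> t = 'date'
output = t.count('a')  # -> output = 1

Answer: 1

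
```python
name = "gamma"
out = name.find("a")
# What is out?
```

Answer: 1

Derivation:
Trace (tracking out):
name = 'gamma'  # -> name = 'gamma'
out = name.find('a')  # -> out = 1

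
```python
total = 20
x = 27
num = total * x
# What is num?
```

Trace (tracking num):
total = 20  # -> total = 20
x = 27  # -> x = 27
num = total * x  # -> num = 540

Answer: 540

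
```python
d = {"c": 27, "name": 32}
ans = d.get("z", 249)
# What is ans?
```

Answer: 249

Derivation:
Trace (tracking ans):
d = {'c': 27, 'name': 32}  # -> d = {'c': 27, 'name': 32}
ans = d.get('z', 249)  # -> ans = 249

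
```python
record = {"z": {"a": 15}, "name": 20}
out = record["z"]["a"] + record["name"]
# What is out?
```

Answer: 35

Derivation:
Trace (tracking out):
record = {'z': {'a': 15}, 'name': 20}  # -> record = {'z': {'a': 15}, 'name': 20}
out = record['z']['a'] + record['name']  # -> out = 35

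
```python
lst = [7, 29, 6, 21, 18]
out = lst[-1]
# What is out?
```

Trace (tracking out):
lst = [7, 29, 6, 21, 18]  # -> lst = [7, 29, 6, 21, 18]
out = lst[-1]  # -> out = 18

Answer: 18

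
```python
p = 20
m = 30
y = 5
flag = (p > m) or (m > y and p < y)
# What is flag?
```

Answer: False

Derivation:
Trace (tracking flag):
p = 20  # -> p = 20
m = 30  # -> m = 30
y = 5  # -> y = 5
flag = p > m or (m > y and p < y)  # -> flag = False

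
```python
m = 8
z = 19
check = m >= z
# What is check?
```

Answer: False

Derivation:
Trace (tracking check):
m = 8  # -> m = 8
z = 19  # -> z = 19
check = m >= z  # -> check = False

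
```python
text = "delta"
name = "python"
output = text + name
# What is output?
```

Answer: 'deltapython'

Derivation:
Trace (tracking output):
text = 'delta'  # -> text = 'delta'
name = 'python'  # -> name = 'python'
output = text + name  # -> output = 'deltapython'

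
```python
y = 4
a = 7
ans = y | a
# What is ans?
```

Answer: 7

Derivation:
Trace (tracking ans):
y = 4  # -> y = 4
a = 7  # -> a = 7
ans = y | a  # -> ans = 7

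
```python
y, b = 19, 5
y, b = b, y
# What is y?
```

Trace (tracking y):
y, b = (19, 5)  # -> y = 19, b = 5
y, b = (b, y)  # -> y = 5, b = 19

Answer: 5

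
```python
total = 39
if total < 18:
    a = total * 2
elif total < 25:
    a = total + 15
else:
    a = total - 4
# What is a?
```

Answer: 35

Derivation:
Trace (tracking a):
total = 39  # -> total = 39
if total < 18:  # condition is False
elif total < 25:  # condition is False
else:
    a = total - 4  # -> a = 35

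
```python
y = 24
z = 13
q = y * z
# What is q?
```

Answer: 312

Derivation:
Trace (tracking q):
y = 24  # -> y = 24
z = 13  # -> z = 13
q = y * z  # -> q = 312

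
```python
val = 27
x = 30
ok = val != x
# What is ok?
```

Answer: True

Derivation:
Trace (tracking ok):
val = 27  # -> val = 27
x = 30  # -> x = 30
ok = val != x  # -> ok = True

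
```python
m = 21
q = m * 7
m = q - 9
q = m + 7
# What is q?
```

Answer: 145

Derivation:
Trace (tracking q):
m = 21  # -> m = 21
q = m * 7  # -> q = 147
m = q - 9  # -> m = 138
q = m + 7  # -> q = 145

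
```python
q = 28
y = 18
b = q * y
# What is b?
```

Trace (tracking b):
q = 28  # -> q = 28
y = 18  # -> y = 18
b = q * y  # -> b = 504

Answer: 504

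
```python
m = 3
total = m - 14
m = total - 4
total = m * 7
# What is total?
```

Trace (tracking total):
m = 3  # -> m = 3
total = m - 14  # -> total = -11
m = total - 4  # -> m = -15
total = m * 7  # -> total = -105

Answer: -105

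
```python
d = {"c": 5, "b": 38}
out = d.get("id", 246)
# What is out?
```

Trace (tracking out):
d = {'c': 5, 'b': 38}  # -> d = {'c': 5, 'b': 38}
out = d.get('id', 246)  # -> out = 246

Answer: 246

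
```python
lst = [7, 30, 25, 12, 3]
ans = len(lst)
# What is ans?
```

Trace (tracking ans):
lst = [7, 30, 25, 12, 3]  # -> lst = [7, 30, 25, 12, 3]
ans = len(lst)  # -> ans = 5

Answer: 5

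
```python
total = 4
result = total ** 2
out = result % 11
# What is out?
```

Trace (tracking out):
total = 4  # -> total = 4
result = total ** 2  # -> result = 16
out = result % 11  # -> out = 5

Answer: 5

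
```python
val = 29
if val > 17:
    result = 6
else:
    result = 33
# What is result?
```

Trace (tracking result):
val = 29  # -> val = 29
if val > 17:  # condition is True
    result = 6  # -> result = 6

Answer: 6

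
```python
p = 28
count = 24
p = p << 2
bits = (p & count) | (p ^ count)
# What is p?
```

Trace (tracking p):
p = 28  # -> p = 28
count = 24  # -> count = 24
p = p << 2  # -> p = 112
bits = p & count | p ^ count  # -> bits = 120

Answer: 112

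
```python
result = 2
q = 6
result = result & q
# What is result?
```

Answer: 2

Derivation:
Trace (tracking result):
result = 2  # -> result = 2
q = 6  # -> q = 6
result = result & q  # -> result = 2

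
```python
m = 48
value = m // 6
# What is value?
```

Answer: 8

Derivation:
Trace (tracking value):
m = 48  # -> m = 48
value = m // 6  # -> value = 8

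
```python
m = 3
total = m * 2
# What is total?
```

Answer: 6

Derivation:
Trace (tracking total):
m = 3  # -> m = 3
total = m * 2  # -> total = 6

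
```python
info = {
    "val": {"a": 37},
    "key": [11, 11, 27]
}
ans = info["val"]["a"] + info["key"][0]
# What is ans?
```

Trace (tracking ans):
info = {'val': {'a': 37}, 'key': [11, 11, 27]}  # -> info = {'val': {'a': 37}, 'key': [11, 11, 27]}
ans = info['val']['a'] + info['key'][0]  # -> ans = 48

Answer: 48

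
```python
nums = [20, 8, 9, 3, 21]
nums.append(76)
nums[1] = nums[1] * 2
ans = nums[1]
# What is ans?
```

Trace (tracking ans):
nums = [20, 8, 9, 3, 21]  # -> nums = [20, 8, 9, 3, 21]
nums.append(76)  # -> nums = [20, 8, 9, 3, 21, 76]
nums[1] = nums[1] * 2  # -> nums = [20, 16, 9, 3, 21, 76]
ans = nums[1]  # -> ans = 16

Answer: 16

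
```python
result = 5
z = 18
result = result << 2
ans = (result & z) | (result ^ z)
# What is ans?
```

Answer: 22

Derivation:
Trace (tracking ans):
result = 5  # -> result = 5
z = 18  # -> z = 18
result = result << 2  # -> result = 20
ans = result & z | result ^ z  # -> ans = 22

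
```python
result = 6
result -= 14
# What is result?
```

Answer: -8

Derivation:
Trace (tracking result):
result = 6  # -> result = 6
result -= 14  # -> result = -8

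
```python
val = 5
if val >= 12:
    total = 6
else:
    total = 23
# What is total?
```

Answer: 23

Derivation:
Trace (tracking total):
val = 5  # -> val = 5
if val >= 12:  # condition is False
else:
    total = 23  # -> total = 23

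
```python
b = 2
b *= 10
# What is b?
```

Answer: 20

Derivation:
Trace (tracking b):
b = 2  # -> b = 2
b *= 10  # -> b = 20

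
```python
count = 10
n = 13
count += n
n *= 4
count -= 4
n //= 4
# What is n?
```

Trace (tracking n):
count = 10  # -> count = 10
n = 13  # -> n = 13
count += n  # -> count = 23
n *= 4  # -> n = 52
count -= 4  # -> count = 19
n //= 4  # -> n = 13

Answer: 13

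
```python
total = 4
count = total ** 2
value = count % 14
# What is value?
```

Trace (tracking value):
total = 4  # -> total = 4
count = total ** 2  # -> count = 16
value = count % 14  # -> value = 2

Answer: 2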